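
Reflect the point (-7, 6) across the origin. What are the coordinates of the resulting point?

Reflection across origin: (-7, 6) → (7, -6)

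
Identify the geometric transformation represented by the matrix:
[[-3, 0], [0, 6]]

This matrix represents: non-uniform scaling by sx = -3, sy = 6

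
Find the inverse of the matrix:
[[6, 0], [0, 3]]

For [[a,b],[c,d]], inverse = (1/det)·[[d,-b],[-c,a]]
det = (6)(3) - (0)(0) = 18 - 0 = 18
Inverse = (1/18)·[[3, 0], [0, 6]]
= [[1/6, 0], [0, 1/3]]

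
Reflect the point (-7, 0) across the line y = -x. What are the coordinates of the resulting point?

Reflection across line y = -x: (-7, 0) → (0, 7)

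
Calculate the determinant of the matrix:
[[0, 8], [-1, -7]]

For a 2×2 matrix [[a, b], [c, d]], det = ad - bc
det = (0)(-7) - (8)(-1) = 0 - -8 = 8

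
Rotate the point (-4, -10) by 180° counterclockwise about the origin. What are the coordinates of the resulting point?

Rotation matrix for 180°: [[cos 180°, -sin 180°], [sin 180°, cos 180°]] = [[-1, 0], [0, -1]]
[[-1, 0], [0, -1]] × [-4, -10]ᵀ = [4, 10]ᵀ
Result: (4, 10)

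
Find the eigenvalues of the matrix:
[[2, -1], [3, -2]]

Characteristic equation: det(A - λI) = 0
λ² - (trace)λ + (det) = 0
trace = 2 + -2 = 0, det = (2)(-2) - (-1)(3) = -1
λ² - (0)λ + (-1) = 0
λ = (0 ± √((0)² - 4·(-1))) / 2 = (0 ± √4) / 2
Solving: λ = -1, 1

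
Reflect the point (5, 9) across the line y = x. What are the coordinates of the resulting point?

Reflection across line y = x: (5, 9) → (9, 5)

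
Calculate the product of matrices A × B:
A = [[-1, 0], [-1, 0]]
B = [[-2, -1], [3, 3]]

Matrix multiplication:
C[0][0] = -1×-2 + 0×3 = 2
C[0][1] = -1×-1 + 0×3 = 1
C[1][0] = -1×-2 + 0×3 = 2
C[1][1] = -1×-1 + 0×3 = 1
Result: [[2, 1], [2, 1]]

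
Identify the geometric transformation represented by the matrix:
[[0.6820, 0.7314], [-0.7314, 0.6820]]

This matrix represents: rotation by 313° counterclockwise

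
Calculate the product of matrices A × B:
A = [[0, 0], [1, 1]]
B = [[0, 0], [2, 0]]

Matrix multiplication:
C[0][0] = 0×0 + 0×2 = 0
C[0][1] = 0×0 + 0×0 = 0
C[1][0] = 1×0 + 1×2 = 2
C[1][1] = 1×0 + 1×0 = 0
Result: [[0, 0], [2, 0]]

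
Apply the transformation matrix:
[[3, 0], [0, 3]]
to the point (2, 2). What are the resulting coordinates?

Matrix multiplication:
[[3, 0], [0, 3]] × [2, 2]ᵀ
= [(3)(2) + (0)(2), (0)(2) + (3)(2)]ᵀ
= [6, 6]ᵀ
Result: (6, 6)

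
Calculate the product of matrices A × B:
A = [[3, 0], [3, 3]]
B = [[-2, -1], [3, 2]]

Matrix multiplication:
C[0][0] = 3×-2 + 0×3 = -6
C[0][1] = 3×-1 + 0×2 = -3
C[1][0] = 3×-2 + 3×3 = 3
C[1][1] = 3×-1 + 3×2 = 3
Result: [[-6, -3], [3, 3]]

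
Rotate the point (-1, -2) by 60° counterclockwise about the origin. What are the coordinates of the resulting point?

Rotation matrix for 60°: [[cos 60°, -sin 60°], [sin 60°, cos 60°]] ≈ [[0.500000, -0.866025], [0.866025, 0.500000]]
[[0.500000, -0.866025], [0.866025, 0.500000]] × [-1, -2]ᵀ ≈ [1.2321, -1.8660]ᵀ
Result: (1.2321, -1.8660)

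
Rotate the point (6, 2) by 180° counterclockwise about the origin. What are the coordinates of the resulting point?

Rotation matrix for 180°: [[cos 180°, -sin 180°], [sin 180°, cos 180°]] = [[-1, 0], [0, -1]]
[[-1, 0], [0, -1]] × [6, 2]ᵀ = [-6, -2]ᵀ
Result: (-6, -2)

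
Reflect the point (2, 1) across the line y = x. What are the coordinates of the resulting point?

Reflection across line y = x: (2, 1) → (1, 2)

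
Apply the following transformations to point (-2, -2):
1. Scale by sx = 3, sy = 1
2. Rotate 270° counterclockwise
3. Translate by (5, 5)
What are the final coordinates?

Step 1: Scale → (-6, -2)
Step 2: Rotate 270° → (-2, 6)
Step 3: Translate → (3, 11)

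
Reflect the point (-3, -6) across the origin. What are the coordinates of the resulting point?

Reflection across origin: (-3, -6) → (3, 6)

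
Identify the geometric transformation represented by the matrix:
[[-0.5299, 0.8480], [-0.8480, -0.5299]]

This matrix represents: rotation by 238° counterclockwise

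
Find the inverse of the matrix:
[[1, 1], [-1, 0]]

For [[a,b],[c,d]], inverse = (1/det)·[[d,-b],[-c,a]]
det = (1)(0) - (1)(-1) = 0 - -1 = 1
Inverse = [[0, -1], [1, 1]]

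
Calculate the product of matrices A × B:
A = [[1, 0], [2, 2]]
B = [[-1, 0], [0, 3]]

Matrix multiplication:
C[0][0] = 1×-1 + 0×0 = -1
C[0][1] = 1×0 + 0×3 = 0
C[1][0] = 2×-1 + 2×0 = -2
C[1][1] = 2×0 + 2×3 = 6
Result: [[-1, 0], [-2, 6]]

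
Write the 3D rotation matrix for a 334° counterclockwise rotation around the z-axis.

Rotation matrix for counterclockwise 334° around z-axis:
cos(334°) = 0.8988, sin(334°) = -0.4384
Result: [[0.8988, 0.4384, 0], [-0.4384, 0.8988, 0], [0, 0, 1]]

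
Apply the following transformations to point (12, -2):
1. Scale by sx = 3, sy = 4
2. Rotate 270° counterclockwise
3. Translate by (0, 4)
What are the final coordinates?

Step 1: Scale → (36, -8)
Step 2: Rotate 270° → (-8, -36)
Step 3: Translate → (-8, -32)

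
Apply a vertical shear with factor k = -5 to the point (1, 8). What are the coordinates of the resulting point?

Shear matrix for vertical shear with factor k = -5:
[[1, 0], [-5, 1]]
Result: (1, 8) → (1, 3)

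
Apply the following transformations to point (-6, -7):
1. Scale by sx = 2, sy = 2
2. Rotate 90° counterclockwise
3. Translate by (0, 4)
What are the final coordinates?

Step 1: Scale → (-12, -14)
Step 2: Rotate 90° → (14, -12)
Step 3: Translate → (14, -8)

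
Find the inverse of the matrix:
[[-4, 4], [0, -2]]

For [[a,b],[c,d]], inverse = (1/det)·[[d,-b],[-c,a]]
det = (-4)(-2) - (4)(0) = 8 - 0 = 8
Inverse = (1/8)·[[-2, -4], [0, -4]]
= [[-1/4, -1/2], [0, -1/2]]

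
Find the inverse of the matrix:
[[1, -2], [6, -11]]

For [[a,b],[c,d]], inverse = (1/det)·[[d,-b],[-c,a]]
det = (1)(-11) - (-2)(6) = -11 - -12 = 1
Inverse = [[-11, 2], [-6, 1]]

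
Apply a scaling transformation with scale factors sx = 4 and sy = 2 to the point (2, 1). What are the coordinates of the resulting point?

Scaling matrix:
[[4, 0], [0, 2]]
Result: (2 × 4, 1 × 2) = (8, 2)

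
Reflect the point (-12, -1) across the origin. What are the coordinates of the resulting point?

Reflection across origin: (-12, -1) → (12, 1)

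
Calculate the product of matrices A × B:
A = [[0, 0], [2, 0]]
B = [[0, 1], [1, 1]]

Matrix multiplication:
C[0][0] = 0×0 + 0×1 = 0
C[0][1] = 0×1 + 0×1 = 0
C[1][0] = 2×0 + 0×1 = 0
C[1][1] = 2×1 + 0×1 = 2
Result: [[0, 0], [0, 2]]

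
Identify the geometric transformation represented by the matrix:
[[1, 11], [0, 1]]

This matrix represents: horizontal shear with factor 11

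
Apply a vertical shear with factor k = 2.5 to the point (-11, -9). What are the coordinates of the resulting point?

Shear matrix for vertical shear with factor k = 2.5:
[[1, 0], [2.50, 1]]
Result: (-11, -9) → (-11, -36.5)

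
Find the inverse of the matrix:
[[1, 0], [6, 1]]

For [[a,b],[c,d]], inverse = (1/det)·[[d,-b],[-c,a]]
det = (1)(1) - (0)(6) = 1 - 0 = 1
Inverse = [[1, 0], [-6, 1]]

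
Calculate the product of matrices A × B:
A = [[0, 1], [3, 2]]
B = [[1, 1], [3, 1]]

Matrix multiplication:
C[0][0] = 0×1 + 1×3 = 3
C[0][1] = 0×1 + 1×1 = 1
C[1][0] = 3×1 + 2×3 = 9
C[1][1] = 3×1 + 2×1 = 5
Result: [[3, 1], [9, 5]]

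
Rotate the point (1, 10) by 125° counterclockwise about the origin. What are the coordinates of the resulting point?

Rotation matrix for 125°: [[cos 125°, -sin 125°], [sin 125°, cos 125°]] ≈ [[-0.573576, -0.819152], [0.819152, -0.573576]]
[[-0.573576, -0.819152], [0.819152, -0.573576]] × [1, 10]ᵀ ≈ [-8.7651, -4.9166]ᵀ
Result: (-8.7651, -4.9166)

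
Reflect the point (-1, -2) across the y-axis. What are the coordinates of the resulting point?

Reflection across y-axis: (-1, -2) → (1, -2)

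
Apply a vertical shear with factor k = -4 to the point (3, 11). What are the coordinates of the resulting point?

Shear matrix for vertical shear with factor k = -4:
[[1, 0], [-4, 1]]
Result: (3, 11) → (3, -1)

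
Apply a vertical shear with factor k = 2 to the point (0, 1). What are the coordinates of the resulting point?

Shear matrix for vertical shear with factor k = 2:
[[1, 0], [2, 1]]
Result: (0, 1) → (0, 1)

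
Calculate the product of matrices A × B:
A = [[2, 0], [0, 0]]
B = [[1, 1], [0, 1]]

Matrix multiplication:
C[0][0] = 2×1 + 0×0 = 2
C[0][1] = 2×1 + 0×1 = 2
C[1][0] = 0×1 + 0×0 = 0
C[1][1] = 0×1 + 0×1 = 0
Result: [[2, 2], [0, 0]]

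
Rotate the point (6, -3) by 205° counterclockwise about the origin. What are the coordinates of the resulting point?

Rotation matrix for 205°: [[cos 205°, -sin 205°], [sin 205°, cos 205°]] ≈ [[-0.906308, 0.422618], [-0.422618, -0.906308]]
[[-0.906308, 0.422618], [-0.422618, -0.906308]] × [6, -3]ᵀ ≈ [-6.7057, 0.1832]ᵀ
Result: (-6.7057, 0.1832)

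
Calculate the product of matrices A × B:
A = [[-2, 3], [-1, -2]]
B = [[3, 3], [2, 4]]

Matrix multiplication:
C[0][0] = -2×3 + 3×2 = 0
C[0][1] = -2×3 + 3×4 = 6
C[1][0] = -1×3 + -2×2 = -7
C[1][1] = -1×3 + -2×4 = -11
Result: [[0, 6], [-7, -11]]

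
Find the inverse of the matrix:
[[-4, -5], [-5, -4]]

For [[a,b],[c,d]], inverse = (1/det)·[[d,-b],[-c,a]]
det = (-4)(-4) - (-5)(-5) = 16 - 25 = -9
Inverse = (1/-9)·[[-4, 5], [5, -4]]
= [[4/9, -5/9], [-5/9, 4/9]]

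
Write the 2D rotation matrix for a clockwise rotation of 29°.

Rotation matrix formula: [[cos θ, -sin θ], [sin θ, cos θ]]
A clockwise rotation by 29° is equivalent to a counterclockwise rotation by -29°.
For θ = -29°:
cos(-29°) = 0.8746
sin(-29°) = -0.4848
Result: [[0.8746, 0.4848], [-0.4848, 0.8746]]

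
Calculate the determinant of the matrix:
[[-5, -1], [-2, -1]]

For a 2×2 matrix [[a, b], [c, d]], det = ad - bc
det = (-5)(-1) - (-1)(-2) = 5 - 2 = 3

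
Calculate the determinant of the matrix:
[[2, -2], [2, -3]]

For a 2×2 matrix [[a, b], [c, d]], det = ad - bc
det = (2)(-3) - (-2)(2) = -6 - -4 = -2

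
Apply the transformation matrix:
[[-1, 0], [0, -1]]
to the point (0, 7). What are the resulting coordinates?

Matrix multiplication:
[[-1, 0], [0, -1]] × [0, 7]ᵀ
= [(-1)(0) + (0)(7), (0)(0) + (-1)(7)]ᵀ
= [0, -7]ᵀ
Result: (0, -7)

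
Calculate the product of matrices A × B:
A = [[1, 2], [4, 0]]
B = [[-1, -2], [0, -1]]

Matrix multiplication:
C[0][0] = 1×-1 + 2×0 = -1
C[0][1] = 1×-2 + 2×-1 = -4
C[1][0] = 4×-1 + 0×0 = -4
C[1][1] = 4×-2 + 0×-1 = -8
Result: [[-1, -4], [-4, -8]]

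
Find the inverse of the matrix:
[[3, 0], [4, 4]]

For [[a,b],[c,d]], inverse = (1/det)·[[d,-b],[-c,a]]
det = (3)(4) - (0)(4) = 12 - 0 = 12
Inverse = (1/12)·[[4, 0], [-4, 3]]
= [[1/3, 0], [-1/3, 1/4]]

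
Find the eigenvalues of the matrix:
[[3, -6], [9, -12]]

Characteristic equation: det(A - λI) = 0
λ² - (trace)λ + (det) = 0
trace = 3 + -12 = -9, det = (3)(-12) - (-6)(9) = 18
λ² - (-9)λ + (18) = 0
λ = (-9 ± √((-9)² - 4·(18))) / 2 = (-9 ± √9) / 2
Solving: λ = -6, -3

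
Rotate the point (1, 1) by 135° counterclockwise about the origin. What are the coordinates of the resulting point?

Rotation matrix for 135°: [[cos 135°, -sin 135°], [sin 135°, cos 135°]] ≈ [[-0.707107, -0.707107], [0.707107, -0.707107]]
[[-0.707107, -0.707107], [0.707107, -0.707107]] × [1, 1]ᵀ ≈ [-1.4142, 0]ᵀ
Result: (-1.4142, 0)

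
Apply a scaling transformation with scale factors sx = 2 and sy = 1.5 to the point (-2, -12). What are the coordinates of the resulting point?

Scaling matrix:
[[2, 0], [0, 1.50]]
Result: (-2 × 2, -12 × 1.5) = (-4, -18)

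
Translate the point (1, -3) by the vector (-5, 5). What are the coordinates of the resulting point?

Translation by (-5, 5) (homogeneous matrix [[1, 0, -5], [0, 1, 5], [0, 0, 1]]):
x' = 1 + -5 = -4
y' = -3 + 5 = 2
Result: (-4, 2)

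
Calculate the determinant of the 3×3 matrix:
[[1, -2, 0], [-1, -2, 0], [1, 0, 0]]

Expansion along first row:
det = 1·det([[-2,0],[0,0]]) - -2·det([[-1,0],[1,0]]) + 0·det([[-1,-2],[1,0]])
    = 1·(-2·0 - 0·0) - -2·(-1·0 - 0·1) + 0·(-1·0 - -2·1)
    = 1·0 - -2·0 + 0·2
    = 0 + 0 + 0 = 0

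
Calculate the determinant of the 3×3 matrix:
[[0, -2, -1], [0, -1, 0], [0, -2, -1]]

Expansion along first row:
det = 0·det([[-1,0],[-2,-1]]) - -2·det([[0,0],[0,-1]]) + -1·det([[0,-1],[0,-2]])
    = 0·(-1·-1 - 0·-2) - -2·(0·-1 - 0·0) + -1·(0·-2 - -1·0)
    = 0·1 - -2·0 + -1·0
    = 0 + 0 + 0 = 0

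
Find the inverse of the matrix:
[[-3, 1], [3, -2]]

For [[a,b],[c,d]], inverse = (1/det)·[[d,-b],[-c,a]]
det = (-3)(-2) - (1)(3) = 6 - 3 = 3
Inverse = (1/3)·[[-2, -1], [-3, -3]]
= [[-2/3, -1/3], [-1, -1]]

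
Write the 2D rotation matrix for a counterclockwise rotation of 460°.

Rotation matrix formula: [[cos θ, -sin θ], [sin θ, cos θ]]
For θ = 460°:
cos(460°) = -0.1736
sin(460°) = 0.9848
Result: [[-0.1736, -0.9848], [0.9848, -0.1736]]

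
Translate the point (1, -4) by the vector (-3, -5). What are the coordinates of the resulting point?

Translation by (-3, -5) (homogeneous matrix [[1, 0, -3], [0, 1, -5], [0, 0, 1]]):
x' = 1 + -3 = -2
y' = -4 + -5 = -9
Result: (-2, -9)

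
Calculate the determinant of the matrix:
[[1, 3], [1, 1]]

For a 2×2 matrix [[a, b], [c, d]], det = ad - bc
det = (1)(1) - (3)(1) = 1 - 3 = -2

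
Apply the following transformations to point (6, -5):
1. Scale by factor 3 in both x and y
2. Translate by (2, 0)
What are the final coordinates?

Step 1: Scale (6, -5) by 3 → (18, -15)
Step 2: Translate by (2, 0) → (20, -15)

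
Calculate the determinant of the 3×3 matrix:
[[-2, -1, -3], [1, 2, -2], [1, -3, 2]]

Expansion along first row:
det = -2·det([[2,-2],[-3,2]]) - -1·det([[1,-2],[1,2]]) + -3·det([[1,2],[1,-3]])
    = -2·(2·2 - -2·-3) - -1·(1·2 - -2·1) + -3·(1·-3 - 2·1)
    = -2·-2 - -1·4 + -3·-5
    = 4 + 4 + 15 = 23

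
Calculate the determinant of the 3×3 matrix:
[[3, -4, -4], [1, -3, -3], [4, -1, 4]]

Expansion along first row:
det = 3·det([[-3,-3],[-1,4]]) - -4·det([[1,-3],[4,4]]) + -4·det([[1,-3],[4,-1]])
    = 3·(-3·4 - -3·-1) - -4·(1·4 - -3·4) + -4·(1·-1 - -3·4)
    = 3·-15 - -4·16 + -4·11
    = -45 + 64 + -44 = -25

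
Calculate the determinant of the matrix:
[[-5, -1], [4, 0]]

For a 2×2 matrix [[a, b], [c, d]], det = ad - bc
det = (-5)(0) - (-1)(4) = 0 - -4 = 4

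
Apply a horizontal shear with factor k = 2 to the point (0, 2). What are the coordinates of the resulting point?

Shear matrix for horizontal shear with factor k = 2:
[[1, 2], [0, 1]]
Result: (0, 2) → (4, 2)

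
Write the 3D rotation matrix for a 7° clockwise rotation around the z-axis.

Rotation matrix for clockwise 7° around z-axis:
A clockwise rotation by 7° is a counterclockwise rotation by -7°.
cos(-7°) = 0.9925, sin(-7°) = -0.1219
Result: [[0.9925, 0.1219, 0], [-0.1219, 0.9925, 0], [0, 0, 1]]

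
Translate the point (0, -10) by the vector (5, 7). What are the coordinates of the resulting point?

Translation by (5, 7) (homogeneous matrix [[1, 0, 5], [0, 1, 7], [0, 0, 1]]):
x' = 0 + 5 = 5
y' = -10 + 7 = -3
Result: (5, -3)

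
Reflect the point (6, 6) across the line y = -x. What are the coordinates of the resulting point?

Reflection across line y = -x: (6, 6) → (-6, -6)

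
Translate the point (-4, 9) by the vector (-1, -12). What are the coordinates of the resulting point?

Translation by (-1, -12) (homogeneous matrix [[1, 0, -1], [0, 1, -12], [0, 0, 1]]):
x' = -4 + -1 = -5
y' = 9 + -12 = -3
Result: (-5, -3)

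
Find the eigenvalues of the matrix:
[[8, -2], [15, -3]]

Characteristic equation: det(A - λI) = 0
λ² - (trace)λ + (det) = 0
trace = 8 + -3 = 5, det = (8)(-3) - (-2)(15) = 6
λ² - (5)λ + (6) = 0
λ = (5 ± √((5)² - 4·(6))) / 2 = (5 ± √1) / 2
Solving: λ = 2, 3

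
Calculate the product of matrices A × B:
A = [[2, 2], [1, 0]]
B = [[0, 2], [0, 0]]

Matrix multiplication:
C[0][0] = 2×0 + 2×0 = 0
C[0][1] = 2×2 + 2×0 = 4
C[1][0] = 1×0 + 0×0 = 0
C[1][1] = 1×2 + 0×0 = 2
Result: [[0, 4], [0, 2]]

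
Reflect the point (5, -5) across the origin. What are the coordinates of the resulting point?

Reflection across origin: (5, -5) → (-5, 5)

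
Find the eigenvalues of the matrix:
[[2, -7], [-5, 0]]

Characteristic equation: det(A - λI) = 0
λ² - (trace)λ + (det) = 0
trace = 2 + 0 = 2, det = (2)(0) - (-7)(-5) = -35
λ² - (2)λ + (-35) = 0
λ = (2 ± √((2)² - 4·(-35))) / 2 = (2 ± √144) / 2
Solving: λ = -5, 7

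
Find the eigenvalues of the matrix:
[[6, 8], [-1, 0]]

Characteristic equation: det(A - λI) = 0
λ² - (trace)λ + (det) = 0
trace = 6 + 0 = 6, det = (6)(0) - (8)(-1) = 8
λ² - (6)λ + (8) = 0
λ = (6 ± √((6)² - 4·(8))) / 2 = (6 ± √4) / 2
Solving: λ = 2, 4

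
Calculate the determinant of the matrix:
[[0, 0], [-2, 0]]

For a 2×2 matrix [[a, b], [c, d]], det = ad - bc
det = (0)(0) - (0)(-2) = 0 - 0 = 0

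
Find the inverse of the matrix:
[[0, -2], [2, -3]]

For [[a,b],[c,d]], inverse = (1/det)·[[d,-b],[-c,a]]
det = (0)(-3) - (-2)(2) = 0 - -4 = 4
Inverse = (1/4)·[[-3, 2], [-2, 0]]
= [[-3/4, 1/2], [-1/2, 0]]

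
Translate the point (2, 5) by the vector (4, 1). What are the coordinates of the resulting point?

Translation by (4, 1) (homogeneous matrix [[1, 0, 4], [0, 1, 1], [0, 0, 1]]):
x' = 2 + 4 = 6
y' = 5 + 1 = 6
Result: (6, 6)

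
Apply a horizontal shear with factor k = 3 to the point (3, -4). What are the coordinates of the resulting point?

Shear matrix for horizontal shear with factor k = 3:
[[1, 3], [0, 1]]
Result: (3, -4) → (-9, -4)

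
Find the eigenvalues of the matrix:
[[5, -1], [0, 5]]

Characteristic equation: det(A - λI) = 0
λ² - (trace)λ + (det) = 0
trace = 5 + 5 = 10, det = (5)(5) - (-1)(0) = 25
λ² - (10)λ + (25) = 0
λ = (10 ± √((10)² - 4·(25))) / 2 = (10 ± √0) / 2
Solving: λ = 5, 5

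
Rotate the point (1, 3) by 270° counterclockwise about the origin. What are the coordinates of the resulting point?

Rotation matrix for 270°: [[cos 270°, -sin 270°], [sin 270°, cos 270°]] = [[0, 1], [-1, 0]]
[[0, 1], [-1, 0]] × [1, 3]ᵀ = [3, -1]ᵀ
Result: (3, -1)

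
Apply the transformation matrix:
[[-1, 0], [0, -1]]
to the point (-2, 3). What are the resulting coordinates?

Matrix multiplication:
[[-1, 0], [0, -1]] × [-2, 3]ᵀ
= [(-1)(-2) + (0)(3), (0)(-2) + (-1)(3)]ᵀ
= [2, -3]ᵀ
Result: (2, -3)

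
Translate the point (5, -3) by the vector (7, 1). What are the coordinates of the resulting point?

Translation by (7, 1) (homogeneous matrix [[1, 0, 7], [0, 1, 1], [0, 0, 1]]):
x' = 5 + 7 = 12
y' = -3 + 1 = -2
Result: (12, -2)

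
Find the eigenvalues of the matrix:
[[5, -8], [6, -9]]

Characteristic equation: det(A - λI) = 0
λ² - (trace)λ + (det) = 0
trace = 5 + -9 = -4, det = (5)(-9) - (-8)(6) = 3
λ² - (-4)λ + (3) = 0
λ = (-4 ± √((-4)² - 4·(3))) / 2 = (-4 ± √4) / 2
Solving: λ = -3, -1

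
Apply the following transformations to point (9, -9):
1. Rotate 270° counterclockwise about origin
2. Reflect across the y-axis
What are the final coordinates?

Step 1: Rotate 270° → (-9, -9)
Step 2: Reflect across y-axis → (9, -9)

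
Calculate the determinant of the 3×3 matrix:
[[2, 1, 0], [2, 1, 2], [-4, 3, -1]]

Expansion along first row:
det = 2·det([[1,2],[3,-1]]) - 1·det([[2,2],[-4,-1]]) + 0·det([[2,1],[-4,3]])
    = 2·(1·-1 - 2·3) - 1·(2·-1 - 2·-4) + 0·(2·3 - 1·-4)
    = 2·-7 - 1·6 + 0·10
    = -14 + -6 + 0 = -20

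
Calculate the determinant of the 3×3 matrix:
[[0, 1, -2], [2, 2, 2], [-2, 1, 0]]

Expansion along first row:
det = 0·det([[2,2],[1,0]]) - 1·det([[2,2],[-2,0]]) + -2·det([[2,2],[-2,1]])
    = 0·(2·0 - 2·1) - 1·(2·0 - 2·-2) + -2·(2·1 - 2·-2)
    = 0·-2 - 1·4 + -2·6
    = 0 + -4 + -12 = -16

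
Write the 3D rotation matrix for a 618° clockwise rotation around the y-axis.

Rotation matrix for clockwise 618° around y-axis:
A clockwise rotation by 618° is a counterclockwise rotation by -618°.
cos(-618°) = -0.2079, sin(-618°) = 0.9781
Result: [[-0.2079, 0, 0.9781], [0, 1, 0], [-0.9781, 0, -0.2079]]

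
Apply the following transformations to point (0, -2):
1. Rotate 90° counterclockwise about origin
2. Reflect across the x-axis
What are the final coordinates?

Step 1: Rotate 90° → (2, 0)
Step 2: Reflect across x-axis → (2, 0)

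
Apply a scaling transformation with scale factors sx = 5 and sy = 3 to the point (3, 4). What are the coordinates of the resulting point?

Scaling matrix:
[[5, 0], [0, 3]]
Result: (3 × 5, 4 × 3) = (15, 12)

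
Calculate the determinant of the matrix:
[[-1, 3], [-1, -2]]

For a 2×2 matrix [[a, b], [c, d]], det = ad - bc
det = (-1)(-2) - (3)(-1) = 2 - -3 = 5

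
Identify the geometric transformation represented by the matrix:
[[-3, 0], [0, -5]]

This matrix represents: non-uniform scaling by sx = -3, sy = -5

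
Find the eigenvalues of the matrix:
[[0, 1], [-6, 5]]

Characteristic equation: det(A - λI) = 0
λ² - (trace)λ + (det) = 0
trace = 0 + 5 = 5, det = (0)(5) - (1)(-6) = 6
λ² - (5)λ + (6) = 0
λ = (5 ± √((5)² - 4·(6))) / 2 = (5 ± √1) / 2
Solving: λ = 2, 3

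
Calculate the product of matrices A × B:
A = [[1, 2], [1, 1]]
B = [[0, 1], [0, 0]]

Matrix multiplication:
C[0][0] = 1×0 + 2×0 = 0
C[0][1] = 1×1 + 2×0 = 1
C[1][0] = 1×0 + 1×0 = 0
C[1][1] = 1×1 + 1×0 = 1
Result: [[0, 1], [0, 1]]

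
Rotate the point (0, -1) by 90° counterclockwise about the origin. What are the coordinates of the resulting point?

Rotation matrix for 90°: [[cos 90°, -sin 90°], [sin 90°, cos 90°]] = [[0, -1], [1, 0]]
[[0, -1], [1, 0]] × [0, -1]ᵀ = [1, 0]ᵀ
Result: (1, 0)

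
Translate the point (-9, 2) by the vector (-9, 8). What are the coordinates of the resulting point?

Translation by (-9, 8) (homogeneous matrix [[1, 0, -9], [0, 1, 8], [0, 0, 1]]):
x' = -9 + -9 = -18
y' = 2 + 8 = 10
Result: (-18, 10)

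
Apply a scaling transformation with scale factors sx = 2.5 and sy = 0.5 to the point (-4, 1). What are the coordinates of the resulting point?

Scaling matrix:
[[2.50, 0], [0, 0.50]]
Result: (-4 × 2.5, 1 × 0.5) = (-10, 0.5)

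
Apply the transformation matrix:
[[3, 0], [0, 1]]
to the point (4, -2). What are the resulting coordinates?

Matrix multiplication:
[[3, 0], [0, 1]] × [4, -2]ᵀ
= [(3)(4) + (0)(-2), (0)(4) + (1)(-2)]ᵀ
= [12, -2]ᵀ
Result: (12, -2)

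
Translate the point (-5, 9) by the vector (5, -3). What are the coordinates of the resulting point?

Translation by (5, -3) (homogeneous matrix [[1, 0, 5], [0, 1, -3], [0, 0, 1]]):
x' = -5 + 5 = 0
y' = 9 + -3 = 6
Result: (0, 6)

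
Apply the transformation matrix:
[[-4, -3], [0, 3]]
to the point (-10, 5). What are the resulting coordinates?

Matrix multiplication:
[[-4, -3], [0, 3]] × [-10, 5]ᵀ
= [(-4)(-10) + (-3)(5), (0)(-10) + (3)(5)]ᵀ
= [25, 15]ᵀ
Result: (25, 15)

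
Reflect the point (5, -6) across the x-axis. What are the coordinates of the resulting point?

Reflection across x-axis: (5, -6) → (5, 6)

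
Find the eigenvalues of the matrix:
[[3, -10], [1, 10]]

Characteristic equation: det(A - λI) = 0
λ² - (trace)λ + (det) = 0
trace = 3 + 10 = 13, det = (3)(10) - (-10)(1) = 40
λ² - (13)λ + (40) = 0
λ = (13 ± √((13)² - 4·(40))) / 2 = (13 ± √9) / 2
Solving: λ = 5, 8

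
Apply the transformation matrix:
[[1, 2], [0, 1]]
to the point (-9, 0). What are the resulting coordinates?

Matrix multiplication:
[[1, 2], [0, 1]] × [-9, 0]ᵀ
= [(1)(-9) + (2)(0), (0)(-9) + (1)(0)]ᵀ
= [-9, 0]ᵀ
Result: (-9, 0)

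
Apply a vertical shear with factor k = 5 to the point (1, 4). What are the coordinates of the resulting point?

Shear matrix for vertical shear with factor k = 5:
[[1, 0], [5, 1]]
Result: (1, 4) → (1, 9)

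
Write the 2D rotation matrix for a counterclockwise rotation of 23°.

Rotation matrix formula: [[cos θ, -sin θ], [sin θ, cos θ]]
For θ = 23°:
cos(23°) = 0.9205
sin(23°) = 0.3907
Result: [[0.9205, -0.3907], [0.3907, 0.9205]]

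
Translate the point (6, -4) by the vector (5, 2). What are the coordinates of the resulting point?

Translation by (5, 2) (homogeneous matrix [[1, 0, 5], [0, 1, 2], [0, 0, 1]]):
x' = 6 + 5 = 11
y' = -4 + 2 = -2
Result: (11, -2)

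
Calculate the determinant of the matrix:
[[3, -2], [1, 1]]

For a 2×2 matrix [[a, b], [c, d]], det = ad - bc
det = (3)(1) - (-2)(1) = 3 - -2 = 5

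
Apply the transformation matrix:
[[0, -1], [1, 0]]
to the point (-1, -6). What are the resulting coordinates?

Matrix multiplication:
[[0, -1], [1, 0]] × [-1, -6]ᵀ
= [(0)(-1) + (-1)(-6), (1)(-1) + (0)(-6)]ᵀ
= [6, -1]ᵀ
Result: (6, -1)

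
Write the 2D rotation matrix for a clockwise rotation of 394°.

Rotation matrix formula: [[cos θ, -sin θ], [sin θ, cos θ]]
A clockwise rotation by 394° is equivalent to a counterclockwise rotation by -394°.
For θ = -394°:
cos(-394°) = 0.8290
sin(-394°) = -0.5592
Result: [[0.8290, 0.5592], [-0.5592, 0.8290]]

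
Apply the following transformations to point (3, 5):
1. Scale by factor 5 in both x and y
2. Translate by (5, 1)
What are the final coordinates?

Step 1: Scale (3, 5) by 5 → (15, 25)
Step 2: Translate by (5, 1) → (20, 26)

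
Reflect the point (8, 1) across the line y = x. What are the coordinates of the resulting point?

Reflection across line y = x: (8, 1) → (1, 8)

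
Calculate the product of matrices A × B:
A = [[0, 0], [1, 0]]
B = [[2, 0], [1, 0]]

Matrix multiplication:
C[0][0] = 0×2 + 0×1 = 0
C[0][1] = 0×0 + 0×0 = 0
C[1][0] = 1×2 + 0×1 = 2
C[1][1] = 1×0 + 0×0 = 0
Result: [[0, 0], [2, 0]]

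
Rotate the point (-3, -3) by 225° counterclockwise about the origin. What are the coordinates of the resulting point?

Rotation matrix for 225°: [[cos 225°, -sin 225°], [sin 225°, cos 225°]] ≈ [[-0.707107, 0.707107], [-0.707107, -0.707107]]
[[-0.707107, 0.707107], [-0.707107, -0.707107]] × [-3, -3]ᵀ ≈ [0, 4.2426]ᵀ
Result: (0, 4.2426)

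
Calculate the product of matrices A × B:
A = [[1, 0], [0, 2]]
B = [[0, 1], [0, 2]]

Matrix multiplication:
C[0][0] = 1×0 + 0×0 = 0
C[0][1] = 1×1 + 0×2 = 1
C[1][0] = 0×0 + 2×0 = 0
C[1][1] = 0×1 + 2×2 = 4
Result: [[0, 1], [0, 4]]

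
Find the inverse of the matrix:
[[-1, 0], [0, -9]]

For [[a,b],[c,d]], inverse = (1/det)·[[d,-b],[-c,a]]
det = (-1)(-9) - (0)(0) = 9 - 0 = 9
Inverse = (1/9)·[[-9, 0], [0, -1]]
= [[-1, 0], [0, -1/9]]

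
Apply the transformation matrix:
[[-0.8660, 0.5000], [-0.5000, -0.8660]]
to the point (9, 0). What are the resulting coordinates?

Matrix multiplication:
[[-0.8660, 0.5000], [-0.5000, -0.8660]] × [9, 0]ᵀ
= [(-0.8660)(9) + (0.5000)(0), (-0.5000)(9) + (-0.8660)(0)]ᵀ
= [-7.7940, -4.5000]ᵀ
Result: (-7.7940, -4.5000)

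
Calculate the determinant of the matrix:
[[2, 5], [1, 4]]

For a 2×2 matrix [[a, b], [c, d]], det = ad - bc
det = (2)(4) - (5)(1) = 8 - 5 = 3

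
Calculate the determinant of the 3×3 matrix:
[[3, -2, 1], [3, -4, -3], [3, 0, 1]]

Expansion along first row:
det = 3·det([[-4,-3],[0,1]]) - -2·det([[3,-3],[3,1]]) + 1·det([[3,-4],[3,0]])
    = 3·(-4·1 - -3·0) - -2·(3·1 - -3·3) + 1·(3·0 - -4·3)
    = 3·-4 - -2·12 + 1·12
    = -12 + 24 + 12 = 24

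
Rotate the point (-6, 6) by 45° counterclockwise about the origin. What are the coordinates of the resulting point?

Rotation matrix for 45°: [[cos 45°, -sin 45°], [sin 45°, cos 45°]] ≈ [[0.707107, -0.707107], [0.707107, 0.707107]]
[[0.707107, -0.707107], [0.707107, 0.707107]] × [-6, 6]ᵀ ≈ [-8.4853, 0]ᵀ
Result: (-8.4853, 0)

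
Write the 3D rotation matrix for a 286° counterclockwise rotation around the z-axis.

Rotation matrix for counterclockwise 286° around z-axis:
cos(286°) = 0.2756, sin(286°) = -0.9613
Result: [[0.2756, 0.9613, 0], [-0.9613, 0.2756, 0], [0, 0, 1]]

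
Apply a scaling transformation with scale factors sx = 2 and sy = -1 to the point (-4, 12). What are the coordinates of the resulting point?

Scaling matrix:
[[2, 0], [0, -1]]
Result: (-4 × 2, 12 × -1) = (-8, -12)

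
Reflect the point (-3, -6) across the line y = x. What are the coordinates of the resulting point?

Reflection across line y = x: (-3, -6) → (-6, -3)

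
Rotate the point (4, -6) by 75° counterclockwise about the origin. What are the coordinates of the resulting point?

Rotation matrix for 75°: [[cos 75°, -sin 75°], [sin 75°, cos 75°]] ≈ [[0.258819, -0.965926], [0.965926, 0.258819]]
[[0.258819, -0.965926], [0.965926, 0.258819]] × [4, -6]ᵀ ≈ [6.8308, 2.3108]ᵀ
Result: (6.8308, 2.3108)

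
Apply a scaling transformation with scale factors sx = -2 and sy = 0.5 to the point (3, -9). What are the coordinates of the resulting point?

Scaling matrix:
[[-2, 0], [0, 0.50]]
Result: (3 × -2, -9 × 0.5) = (-6, -4.5)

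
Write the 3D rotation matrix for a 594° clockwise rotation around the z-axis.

Rotation matrix for clockwise 594° around z-axis:
A clockwise rotation by 594° is a counterclockwise rotation by -594°.
cos(-594°) = -0.5878, sin(-594°) = 0.8090
Result: [[-0.5878, -0.8090, 0], [0.8090, -0.5878, 0], [0, 0, 1]]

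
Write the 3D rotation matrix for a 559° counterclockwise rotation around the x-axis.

Rotation matrix for counterclockwise 559° around x-axis:
cos(559°) = -0.9455, sin(559°) = -0.3256
Result: [[1, 0, 0], [0, -0.9455, 0.3256], [0, -0.3256, -0.9455]]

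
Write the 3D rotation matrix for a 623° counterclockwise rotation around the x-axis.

Rotation matrix for counterclockwise 623° around x-axis:
cos(623°) = -0.1219, sin(623°) = -0.9925
Result: [[1, 0, 0], [0, -0.1219, 0.9925], [0, -0.9925, -0.1219]]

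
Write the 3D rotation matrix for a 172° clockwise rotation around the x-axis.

Rotation matrix for clockwise 172° around x-axis:
A clockwise rotation by 172° is a counterclockwise rotation by -172°.
cos(-172°) = -0.9903, sin(-172°) = -0.1392
Result: [[1, 0, 0], [0, -0.9903, 0.1392], [0, -0.1392, -0.9903]]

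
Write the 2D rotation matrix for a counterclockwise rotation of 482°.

Rotation matrix formula: [[cos θ, -sin θ], [sin θ, cos θ]]
For θ = 482°:
cos(482°) = -0.5299
sin(482°) = 0.8480
Result: [[-0.5299, -0.8480], [0.8480, -0.5299]]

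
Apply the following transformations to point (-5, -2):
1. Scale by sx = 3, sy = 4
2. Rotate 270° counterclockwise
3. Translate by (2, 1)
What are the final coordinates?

Step 1: Scale → (-15, -8)
Step 2: Rotate 270° → (-8, 15)
Step 3: Translate → (-6, 16)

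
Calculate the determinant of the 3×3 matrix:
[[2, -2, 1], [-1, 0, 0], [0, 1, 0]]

Expansion along first row:
det = 2·det([[0,0],[1,0]]) - -2·det([[-1,0],[0,0]]) + 1·det([[-1,0],[0,1]])
    = 2·(0·0 - 0·1) - -2·(-1·0 - 0·0) + 1·(-1·1 - 0·0)
    = 2·0 - -2·0 + 1·-1
    = 0 + 0 + -1 = -1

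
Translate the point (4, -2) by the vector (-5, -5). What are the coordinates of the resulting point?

Translation by (-5, -5) (homogeneous matrix [[1, 0, -5], [0, 1, -5], [0, 0, 1]]):
x' = 4 + -5 = -1
y' = -2 + -5 = -7
Result: (-1, -7)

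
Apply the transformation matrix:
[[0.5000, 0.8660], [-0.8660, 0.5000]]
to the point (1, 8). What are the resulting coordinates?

Matrix multiplication:
[[0.5000, 0.8660], [-0.8660, 0.5000]] × [1, 8]ᵀ
= [(0.5000)(1) + (0.8660)(8), (-0.8660)(1) + (0.5000)(8)]ᵀ
= [7.4280, 3.1340]ᵀ
Result: (7.4280, 3.1340)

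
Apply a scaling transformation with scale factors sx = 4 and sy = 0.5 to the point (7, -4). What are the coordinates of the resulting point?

Scaling matrix:
[[4, 0], [0, 0.50]]
Result: (7 × 4, -4 × 0.5) = (28, -2)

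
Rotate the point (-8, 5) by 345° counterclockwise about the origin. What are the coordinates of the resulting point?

Rotation matrix for 345°: [[cos 345°, -sin 345°], [sin 345°, cos 345°]] ≈ [[0.965926, 0.258819], [-0.258819, 0.965926]]
[[0.965926, 0.258819], [-0.258819, 0.965926]] × [-8, 5]ᵀ ≈ [-6.4333, 6.9002]ᵀ
Result: (-6.4333, 6.9002)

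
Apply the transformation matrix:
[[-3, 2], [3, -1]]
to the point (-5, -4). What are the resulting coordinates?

Matrix multiplication:
[[-3, 2], [3, -1]] × [-5, -4]ᵀ
= [(-3)(-5) + (2)(-4), (3)(-5) + (-1)(-4)]ᵀ
= [7, -11]ᵀ
Result: (7, -11)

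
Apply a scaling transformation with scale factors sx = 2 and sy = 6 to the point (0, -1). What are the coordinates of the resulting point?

Scaling matrix:
[[2, 0], [0, 6]]
Result: (0 × 2, -1 × 6) = (0, -6)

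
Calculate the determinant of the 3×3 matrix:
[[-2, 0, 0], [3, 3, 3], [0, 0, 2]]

Expansion along first row:
det = -2·det([[3,3],[0,2]]) - 0·det([[3,3],[0,2]]) + 0·det([[3,3],[0,0]])
    = -2·(3·2 - 3·0) - 0·(3·2 - 3·0) + 0·(3·0 - 3·0)
    = -2·6 - 0·6 + 0·0
    = -12 + 0 + 0 = -12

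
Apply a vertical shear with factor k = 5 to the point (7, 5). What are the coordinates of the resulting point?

Shear matrix for vertical shear with factor k = 5:
[[1, 0], [5, 1]]
Result: (7, 5) → (7, 40)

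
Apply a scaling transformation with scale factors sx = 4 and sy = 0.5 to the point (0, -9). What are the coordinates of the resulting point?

Scaling matrix:
[[4, 0], [0, 0.50]]
Result: (0 × 4, -9 × 0.5) = (0, -4.5)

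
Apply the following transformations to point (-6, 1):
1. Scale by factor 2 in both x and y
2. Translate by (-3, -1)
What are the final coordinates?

Step 1: Scale (-6, 1) by 2 → (-12, 2)
Step 2: Translate by (-3, -1) → (-15, 1)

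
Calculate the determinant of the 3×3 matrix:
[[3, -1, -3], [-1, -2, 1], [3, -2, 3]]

Expansion along first row:
det = 3·det([[-2,1],[-2,3]]) - -1·det([[-1,1],[3,3]]) + -3·det([[-1,-2],[3,-2]])
    = 3·(-2·3 - 1·-2) - -1·(-1·3 - 1·3) + -3·(-1·-2 - -2·3)
    = 3·-4 - -1·-6 + -3·8
    = -12 + -6 + -24 = -42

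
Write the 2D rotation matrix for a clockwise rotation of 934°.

Rotation matrix formula: [[cos θ, -sin θ], [sin θ, cos θ]]
A clockwise rotation by 934° is equivalent to a counterclockwise rotation by -934°.
For θ = -934°:
cos(-934°) = -0.8290
sin(-934°) = 0.5592
Result: [[-0.8290, -0.5592], [0.5592, -0.8290]]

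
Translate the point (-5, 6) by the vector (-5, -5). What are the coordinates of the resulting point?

Translation by (-5, -5) (homogeneous matrix [[1, 0, -5], [0, 1, -5], [0, 0, 1]]):
x' = -5 + -5 = -10
y' = 6 + -5 = 1
Result: (-10, 1)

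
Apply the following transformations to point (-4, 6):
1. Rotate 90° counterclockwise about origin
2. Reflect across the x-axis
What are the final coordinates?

Step 1: Rotate 90° → (-6, -4)
Step 2: Reflect across x-axis → (-6, 4)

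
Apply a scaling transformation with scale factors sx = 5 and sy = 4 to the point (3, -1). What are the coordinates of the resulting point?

Scaling matrix:
[[5, 0], [0, 4]]
Result: (3 × 5, -1 × 4) = (15, -4)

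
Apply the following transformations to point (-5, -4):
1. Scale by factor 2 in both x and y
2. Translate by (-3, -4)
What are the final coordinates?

Step 1: Scale (-5, -4) by 2 → (-10, -8)
Step 2: Translate by (-3, -4) → (-13, -12)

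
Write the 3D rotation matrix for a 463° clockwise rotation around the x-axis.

Rotation matrix for clockwise 463° around x-axis:
A clockwise rotation by 463° is a counterclockwise rotation by -463°.
cos(-463°) = -0.2250, sin(-463°) = -0.9744
Result: [[1, 0, 0], [0, -0.2250, 0.9744], [0, -0.9744, -0.2250]]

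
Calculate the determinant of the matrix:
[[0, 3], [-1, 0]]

For a 2×2 matrix [[a, b], [c, d]], det = ad - bc
det = (0)(0) - (3)(-1) = 0 - -3 = 3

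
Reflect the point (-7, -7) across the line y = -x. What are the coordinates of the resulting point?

Reflection across line y = -x: (-7, -7) → (7, 7)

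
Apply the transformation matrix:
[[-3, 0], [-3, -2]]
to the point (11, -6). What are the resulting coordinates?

Matrix multiplication:
[[-3, 0], [-3, -2]] × [11, -6]ᵀ
= [(-3)(11) + (0)(-6), (-3)(11) + (-2)(-6)]ᵀ
= [-33, -21]ᵀ
Result: (-33, -21)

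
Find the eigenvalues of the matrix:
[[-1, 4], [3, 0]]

Characteristic equation: det(A - λI) = 0
λ² - (trace)λ + (det) = 0
trace = -1 + 0 = -1, det = (-1)(0) - (4)(3) = -12
λ² - (-1)λ + (-12) = 0
λ = (-1 ± √((-1)² - 4·(-12))) / 2 = (-1 ± √49) / 2
Solving: λ = -4, 3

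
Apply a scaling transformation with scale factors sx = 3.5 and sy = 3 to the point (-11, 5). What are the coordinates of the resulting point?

Scaling matrix:
[[3.50, 0], [0, 3]]
Result: (-11 × 3.5, 5 × 3) = (-38.5, 15)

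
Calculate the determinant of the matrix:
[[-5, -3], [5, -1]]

For a 2×2 matrix [[a, b], [c, d]], det = ad - bc
det = (-5)(-1) - (-3)(5) = 5 - -15 = 20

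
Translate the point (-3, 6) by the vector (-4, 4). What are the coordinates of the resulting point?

Translation by (-4, 4) (homogeneous matrix [[1, 0, -4], [0, 1, 4], [0, 0, 1]]):
x' = -3 + -4 = -7
y' = 6 + 4 = 10
Result: (-7, 10)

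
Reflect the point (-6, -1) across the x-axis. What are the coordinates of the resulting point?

Reflection across x-axis: (-6, -1) → (-6, 1)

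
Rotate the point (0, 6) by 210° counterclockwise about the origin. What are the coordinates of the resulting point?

Rotation matrix for 210°: [[cos 210°, -sin 210°], [sin 210°, cos 210°]] ≈ [[-0.866025, 0.500000], [-0.500000, -0.866025]]
[[-0.866025, 0.500000], [-0.500000, -0.866025]] × [0, 6]ᵀ ≈ [3, -5.1962]ᵀ
Result: (3, -5.1962)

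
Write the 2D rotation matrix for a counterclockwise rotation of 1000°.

Rotation matrix formula: [[cos θ, -sin θ], [sin θ, cos θ]]
For θ = 1000°:
cos(1000°) = 0.1736
sin(1000°) = -0.9848
Result: [[0.1736, 0.9848], [-0.9848, 0.1736]]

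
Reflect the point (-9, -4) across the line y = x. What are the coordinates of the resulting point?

Reflection across line y = x: (-9, -4) → (-4, -9)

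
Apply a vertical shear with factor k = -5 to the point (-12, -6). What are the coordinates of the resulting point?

Shear matrix for vertical shear with factor k = -5:
[[1, 0], [-5, 1]]
Result: (-12, -6) → (-12, 54)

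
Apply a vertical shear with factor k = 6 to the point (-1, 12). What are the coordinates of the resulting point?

Shear matrix for vertical shear with factor k = 6:
[[1, 0], [6, 1]]
Result: (-1, 12) → (-1, 6)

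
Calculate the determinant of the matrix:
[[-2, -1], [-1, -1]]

For a 2×2 matrix [[a, b], [c, d]], det = ad - bc
det = (-2)(-1) - (-1)(-1) = 2 - 1 = 1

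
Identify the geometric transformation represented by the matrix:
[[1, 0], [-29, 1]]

This matrix represents: vertical shear with factor -29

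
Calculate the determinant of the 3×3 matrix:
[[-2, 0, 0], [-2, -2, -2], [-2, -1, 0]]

Expansion along first row:
det = -2·det([[-2,-2],[-1,0]]) - 0·det([[-2,-2],[-2,0]]) + 0·det([[-2,-2],[-2,-1]])
    = -2·(-2·0 - -2·-1) - 0·(-2·0 - -2·-2) + 0·(-2·-1 - -2·-2)
    = -2·-2 - 0·-4 + 0·-2
    = 4 + 0 + 0 = 4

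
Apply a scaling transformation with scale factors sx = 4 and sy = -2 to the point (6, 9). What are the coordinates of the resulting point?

Scaling matrix:
[[4, 0], [0, -2]]
Result: (6 × 4, 9 × -2) = (24, -18)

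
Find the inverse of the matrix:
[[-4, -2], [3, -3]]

For [[a,b],[c,d]], inverse = (1/det)·[[d,-b],[-c,a]]
det = (-4)(-3) - (-2)(3) = 12 - -6 = 18
Inverse = (1/18)·[[-3, 2], [-3, -4]]
= [[-1/6, 1/9], [-1/6, -2/9]]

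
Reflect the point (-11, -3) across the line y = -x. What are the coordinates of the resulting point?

Reflection across line y = -x: (-11, -3) → (3, 11)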